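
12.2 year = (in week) 636.1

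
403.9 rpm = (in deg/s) 2423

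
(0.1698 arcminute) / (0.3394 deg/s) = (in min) 0.000139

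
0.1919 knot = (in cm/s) 9.872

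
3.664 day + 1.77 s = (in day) 3.664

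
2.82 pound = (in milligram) 1.279e+06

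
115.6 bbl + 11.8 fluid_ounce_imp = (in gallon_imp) 4043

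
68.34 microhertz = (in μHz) 68.34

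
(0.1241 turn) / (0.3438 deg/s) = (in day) 0.001504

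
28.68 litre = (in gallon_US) 7.576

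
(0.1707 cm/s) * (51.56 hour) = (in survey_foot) 1040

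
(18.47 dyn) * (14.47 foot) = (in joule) 0.0008146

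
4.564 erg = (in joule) 4.564e-07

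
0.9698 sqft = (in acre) 2.226e-05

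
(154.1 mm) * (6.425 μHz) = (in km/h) 3.564e-06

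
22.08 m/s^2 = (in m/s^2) 22.08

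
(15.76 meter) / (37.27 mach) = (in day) 1.437e-08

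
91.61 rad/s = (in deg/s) 5249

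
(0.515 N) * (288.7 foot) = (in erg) 4.532e+08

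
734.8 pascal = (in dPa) 7348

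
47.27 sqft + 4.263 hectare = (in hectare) 4.263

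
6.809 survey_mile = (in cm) 1.096e+06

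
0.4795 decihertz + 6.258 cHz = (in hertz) 0.1105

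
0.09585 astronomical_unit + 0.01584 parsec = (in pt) 1.386e+18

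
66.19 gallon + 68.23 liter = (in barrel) 2.005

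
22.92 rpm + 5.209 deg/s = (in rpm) 23.79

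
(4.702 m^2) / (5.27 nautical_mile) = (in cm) 0.04818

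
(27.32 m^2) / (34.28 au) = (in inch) 2.097e-10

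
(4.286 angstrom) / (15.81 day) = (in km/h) 1.13e-15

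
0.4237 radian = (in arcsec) 8.739e+04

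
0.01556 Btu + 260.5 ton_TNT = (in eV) 6.803e+30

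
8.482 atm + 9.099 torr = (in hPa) 8607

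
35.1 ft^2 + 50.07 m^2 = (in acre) 0.01318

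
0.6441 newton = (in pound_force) 0.1448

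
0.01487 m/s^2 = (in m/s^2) 0.01487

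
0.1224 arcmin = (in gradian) 0.002267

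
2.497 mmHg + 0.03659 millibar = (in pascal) 336.6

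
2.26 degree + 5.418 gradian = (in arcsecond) 2.569e+04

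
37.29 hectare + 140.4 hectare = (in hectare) 177.7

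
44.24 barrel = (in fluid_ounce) 2.378e+05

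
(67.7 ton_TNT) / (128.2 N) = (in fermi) 2.209e+24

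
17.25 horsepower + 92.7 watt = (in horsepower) 17.37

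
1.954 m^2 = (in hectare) 0.0001954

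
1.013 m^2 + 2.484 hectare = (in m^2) 2.484e+04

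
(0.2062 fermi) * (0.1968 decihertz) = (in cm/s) 4.058e-16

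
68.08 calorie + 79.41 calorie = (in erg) 6.171e+09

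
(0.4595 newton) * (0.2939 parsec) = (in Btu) 3.95e+12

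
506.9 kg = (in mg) 5.069e+08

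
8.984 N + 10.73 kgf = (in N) 114.2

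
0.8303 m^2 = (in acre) 0.0002052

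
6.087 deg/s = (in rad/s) 0.1062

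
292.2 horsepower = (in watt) 2.179e+05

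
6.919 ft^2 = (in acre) 0.0001588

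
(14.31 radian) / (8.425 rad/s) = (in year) 5.386e-08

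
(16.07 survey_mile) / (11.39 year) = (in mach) 2.115e-07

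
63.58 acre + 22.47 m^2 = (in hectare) 25.73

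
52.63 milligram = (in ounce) 0.001856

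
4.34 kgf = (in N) 42.56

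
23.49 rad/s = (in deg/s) 1346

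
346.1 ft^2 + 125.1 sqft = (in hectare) 0.004378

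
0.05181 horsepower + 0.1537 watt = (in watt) 38.79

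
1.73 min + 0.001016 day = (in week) 0.0003168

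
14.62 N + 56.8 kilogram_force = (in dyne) 5.716e+07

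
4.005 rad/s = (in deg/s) 229.5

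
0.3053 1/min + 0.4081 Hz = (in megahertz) 4.132e-07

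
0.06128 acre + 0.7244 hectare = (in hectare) 0.7492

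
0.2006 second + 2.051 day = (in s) 1.772e+05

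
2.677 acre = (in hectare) 1.083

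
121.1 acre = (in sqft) 5.275e+06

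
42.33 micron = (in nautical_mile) 2.286e-08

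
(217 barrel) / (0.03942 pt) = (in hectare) 248.1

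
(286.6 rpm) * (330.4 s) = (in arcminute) 3.409e+07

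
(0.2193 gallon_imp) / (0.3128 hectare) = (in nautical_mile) 1.721e-10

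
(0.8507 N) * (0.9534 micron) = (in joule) 8.111e-07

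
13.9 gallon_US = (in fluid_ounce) 1779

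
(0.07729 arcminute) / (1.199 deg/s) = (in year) 3.407e-11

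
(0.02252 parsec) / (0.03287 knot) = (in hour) 1.142e+13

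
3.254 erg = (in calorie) 7.777e-08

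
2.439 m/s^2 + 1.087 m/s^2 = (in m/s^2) 3.526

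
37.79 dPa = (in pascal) 3.779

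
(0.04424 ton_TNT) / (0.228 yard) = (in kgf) 9.053e+07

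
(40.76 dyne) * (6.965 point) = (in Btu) 9.493e-10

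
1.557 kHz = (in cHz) 1.557e+05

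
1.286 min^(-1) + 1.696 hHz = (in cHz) 1.696e+04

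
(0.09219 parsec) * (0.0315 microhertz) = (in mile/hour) 2.004e+08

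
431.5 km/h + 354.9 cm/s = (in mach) 0.3624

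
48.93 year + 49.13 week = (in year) 49.87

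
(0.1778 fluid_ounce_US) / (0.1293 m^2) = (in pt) 0.1153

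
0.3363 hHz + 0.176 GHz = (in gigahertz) 0.176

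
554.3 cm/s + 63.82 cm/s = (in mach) 0.01815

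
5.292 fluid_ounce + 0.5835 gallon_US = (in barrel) 0.01488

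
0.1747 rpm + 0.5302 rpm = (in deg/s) 4.229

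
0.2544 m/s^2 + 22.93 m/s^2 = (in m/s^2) 23.18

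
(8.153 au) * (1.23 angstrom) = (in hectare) 0.015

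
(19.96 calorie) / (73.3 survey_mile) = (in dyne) 70.79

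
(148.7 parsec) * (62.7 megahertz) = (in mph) 6.436e+26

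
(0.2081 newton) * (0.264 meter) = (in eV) 3.429e+17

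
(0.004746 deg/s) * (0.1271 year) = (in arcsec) 6.848e+07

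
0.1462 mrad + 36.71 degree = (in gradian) 40.8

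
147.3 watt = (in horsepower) 0.1975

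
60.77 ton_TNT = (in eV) 1.587e+30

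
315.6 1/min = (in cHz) 526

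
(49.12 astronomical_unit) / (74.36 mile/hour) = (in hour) 6.14e+07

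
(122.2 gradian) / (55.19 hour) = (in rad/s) 9.661e-06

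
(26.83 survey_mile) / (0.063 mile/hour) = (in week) 2.535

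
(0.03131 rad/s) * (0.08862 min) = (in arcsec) 3.434e+04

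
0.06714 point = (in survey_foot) 7.771e-05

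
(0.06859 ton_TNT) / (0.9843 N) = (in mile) 1.812e+05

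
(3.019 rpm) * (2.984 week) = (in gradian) 3.632e+07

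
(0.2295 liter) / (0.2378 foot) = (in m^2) 0.003166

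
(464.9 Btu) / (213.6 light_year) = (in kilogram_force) 2.475e-14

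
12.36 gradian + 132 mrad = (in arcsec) 6.727e+04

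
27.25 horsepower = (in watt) 2.032e+04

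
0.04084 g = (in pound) 9.004e-05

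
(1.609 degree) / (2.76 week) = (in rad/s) 1.682e-08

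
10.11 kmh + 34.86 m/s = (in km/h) 135.6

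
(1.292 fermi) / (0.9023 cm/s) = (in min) 2.386e-15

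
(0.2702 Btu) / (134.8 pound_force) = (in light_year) 5.025e-17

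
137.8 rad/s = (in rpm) 1316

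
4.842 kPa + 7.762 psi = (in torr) 437.7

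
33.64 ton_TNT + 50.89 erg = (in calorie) 3.364e+10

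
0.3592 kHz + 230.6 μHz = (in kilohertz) 0.3592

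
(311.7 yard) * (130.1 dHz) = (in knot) 7208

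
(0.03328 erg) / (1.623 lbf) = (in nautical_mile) 2.489e-13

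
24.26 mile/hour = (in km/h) 39.04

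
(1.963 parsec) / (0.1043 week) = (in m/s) 9.602e+11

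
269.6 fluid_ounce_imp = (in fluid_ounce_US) 259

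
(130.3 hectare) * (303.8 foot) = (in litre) 1.207e+11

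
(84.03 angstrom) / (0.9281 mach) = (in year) 8.432e-19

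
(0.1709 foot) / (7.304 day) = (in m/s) 8.254e-08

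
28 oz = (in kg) 0.7938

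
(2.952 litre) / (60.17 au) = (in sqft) 3.53e-15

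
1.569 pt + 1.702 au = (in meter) 2.546e+11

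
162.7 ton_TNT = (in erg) 6.807e+18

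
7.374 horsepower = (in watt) 5499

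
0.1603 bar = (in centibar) 16.03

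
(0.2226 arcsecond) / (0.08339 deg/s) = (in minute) 1.236e-05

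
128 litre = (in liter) 128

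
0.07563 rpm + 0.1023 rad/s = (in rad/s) 0.1102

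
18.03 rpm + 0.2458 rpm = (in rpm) 18.28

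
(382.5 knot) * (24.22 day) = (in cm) 4.118e+10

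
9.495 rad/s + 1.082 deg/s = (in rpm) 90.85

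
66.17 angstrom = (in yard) 7.236e-09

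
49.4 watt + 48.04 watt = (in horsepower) 0.1307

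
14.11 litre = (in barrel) 0.08875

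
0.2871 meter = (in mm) 287.1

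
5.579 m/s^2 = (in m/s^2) 5.579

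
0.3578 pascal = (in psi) 5.189e-05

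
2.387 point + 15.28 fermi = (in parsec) 2.729e-20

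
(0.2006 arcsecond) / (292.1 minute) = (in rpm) 5.299e-10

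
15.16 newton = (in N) 15.16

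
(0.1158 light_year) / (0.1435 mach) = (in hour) 6.228e+09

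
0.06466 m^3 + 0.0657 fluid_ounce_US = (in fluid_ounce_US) 2186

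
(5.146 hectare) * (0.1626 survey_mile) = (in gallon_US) 3.557e+09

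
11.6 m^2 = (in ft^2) 124.9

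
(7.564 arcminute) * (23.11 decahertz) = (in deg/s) 29.13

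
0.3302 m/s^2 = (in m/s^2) 0.3302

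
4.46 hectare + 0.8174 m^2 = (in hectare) 4.46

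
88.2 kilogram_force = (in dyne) 8.649e+07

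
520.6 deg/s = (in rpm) 86.77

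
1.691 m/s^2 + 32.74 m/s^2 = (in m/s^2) 34.43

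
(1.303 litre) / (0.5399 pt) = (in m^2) 6.841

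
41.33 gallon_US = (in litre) 156.5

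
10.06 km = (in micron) 1.006e+10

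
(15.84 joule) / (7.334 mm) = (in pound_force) 485.5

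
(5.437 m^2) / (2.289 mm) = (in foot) 7793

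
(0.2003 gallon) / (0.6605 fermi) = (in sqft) 1.236e+13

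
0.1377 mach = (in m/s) 46.89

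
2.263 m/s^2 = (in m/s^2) 2.263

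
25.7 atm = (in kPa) 2604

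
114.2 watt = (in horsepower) 0.1531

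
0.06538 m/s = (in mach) 0.000192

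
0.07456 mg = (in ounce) 2.63e-06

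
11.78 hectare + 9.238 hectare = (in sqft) 2.262e+06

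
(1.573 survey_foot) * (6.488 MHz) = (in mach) 9136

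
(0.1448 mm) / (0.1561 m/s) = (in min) 1.546e-05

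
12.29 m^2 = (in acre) 0.003037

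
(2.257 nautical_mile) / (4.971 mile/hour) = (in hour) 0.5225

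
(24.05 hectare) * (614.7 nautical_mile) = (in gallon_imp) 6.023e+13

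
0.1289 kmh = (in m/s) 0.03581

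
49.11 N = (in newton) 49.11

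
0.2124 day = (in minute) 305.9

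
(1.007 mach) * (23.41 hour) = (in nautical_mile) 1.56e+04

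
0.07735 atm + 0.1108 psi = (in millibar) 86.01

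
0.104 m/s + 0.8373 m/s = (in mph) 2.106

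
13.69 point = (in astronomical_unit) 3.228e-14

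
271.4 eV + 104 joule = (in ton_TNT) 2.486e-08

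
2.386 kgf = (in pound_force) 5.26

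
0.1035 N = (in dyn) 1.035e+04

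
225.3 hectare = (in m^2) 2.253e+06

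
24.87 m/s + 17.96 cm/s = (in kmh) 90.18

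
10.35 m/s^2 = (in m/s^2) 10.35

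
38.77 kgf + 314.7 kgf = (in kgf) 353.5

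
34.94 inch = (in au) 5.932e-12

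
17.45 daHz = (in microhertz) 1.745e+08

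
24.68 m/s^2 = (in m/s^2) 24.68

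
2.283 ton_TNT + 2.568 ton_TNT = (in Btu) 1.924e+07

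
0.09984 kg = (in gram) 99.84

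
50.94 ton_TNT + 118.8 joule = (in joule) 2.131e+11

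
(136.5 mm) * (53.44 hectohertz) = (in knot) 1418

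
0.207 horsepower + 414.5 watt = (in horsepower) 0.7629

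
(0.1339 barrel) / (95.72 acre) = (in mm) 5.496e-05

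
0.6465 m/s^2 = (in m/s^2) 0.6465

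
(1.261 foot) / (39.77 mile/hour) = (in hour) 6.005e-06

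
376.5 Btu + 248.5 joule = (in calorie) 9.5e+04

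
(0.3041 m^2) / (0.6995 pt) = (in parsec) 3.994e-14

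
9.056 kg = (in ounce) 319.4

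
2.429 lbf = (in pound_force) 2.429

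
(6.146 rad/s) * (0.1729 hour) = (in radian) 3826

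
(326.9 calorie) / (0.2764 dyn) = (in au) 0.003308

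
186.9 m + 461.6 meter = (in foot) 2128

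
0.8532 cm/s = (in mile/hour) 0.01909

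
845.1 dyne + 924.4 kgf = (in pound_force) 2038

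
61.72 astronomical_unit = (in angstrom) 9.233e+22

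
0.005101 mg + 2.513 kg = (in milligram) 2.513e+06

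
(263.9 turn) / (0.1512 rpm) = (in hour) 29.09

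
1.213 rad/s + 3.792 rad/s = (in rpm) 47.79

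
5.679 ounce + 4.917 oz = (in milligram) 3.004e+05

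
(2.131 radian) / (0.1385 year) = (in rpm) 4.659e-06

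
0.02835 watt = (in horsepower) 3.802e-05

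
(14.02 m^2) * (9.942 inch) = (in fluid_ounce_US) 1.197e+05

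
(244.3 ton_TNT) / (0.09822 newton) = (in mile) 6.466e+09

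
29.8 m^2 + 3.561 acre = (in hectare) 1.444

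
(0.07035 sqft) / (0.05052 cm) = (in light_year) 1.367e-15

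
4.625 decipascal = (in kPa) 0.0004625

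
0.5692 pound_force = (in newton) 2.532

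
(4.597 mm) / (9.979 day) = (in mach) 1.566e-11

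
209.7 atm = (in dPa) 2.125e+08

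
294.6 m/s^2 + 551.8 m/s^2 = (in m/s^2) 846.4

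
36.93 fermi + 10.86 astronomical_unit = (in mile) 1.01e+09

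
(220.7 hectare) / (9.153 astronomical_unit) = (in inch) 6.346e-05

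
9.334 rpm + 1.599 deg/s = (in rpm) 9.601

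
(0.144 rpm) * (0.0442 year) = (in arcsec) 4.336e+09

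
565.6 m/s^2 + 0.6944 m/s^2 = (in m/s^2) 566.3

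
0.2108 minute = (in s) 12.65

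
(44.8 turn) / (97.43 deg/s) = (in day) 0.001916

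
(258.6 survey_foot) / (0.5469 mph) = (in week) 0.0005331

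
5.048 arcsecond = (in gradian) 0.001558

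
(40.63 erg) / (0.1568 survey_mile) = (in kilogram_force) 1.642e-09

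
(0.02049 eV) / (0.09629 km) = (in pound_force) 7.665e-24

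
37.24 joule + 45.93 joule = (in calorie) 19.88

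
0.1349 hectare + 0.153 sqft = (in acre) 0.3333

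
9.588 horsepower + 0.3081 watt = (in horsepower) 9.588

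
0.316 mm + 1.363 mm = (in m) 0.001679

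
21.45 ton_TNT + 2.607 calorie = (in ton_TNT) 21.45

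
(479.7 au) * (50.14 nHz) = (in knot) 6.994e+06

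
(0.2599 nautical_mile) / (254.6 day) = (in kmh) 7.877e-05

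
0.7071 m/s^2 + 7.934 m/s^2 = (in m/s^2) 8.641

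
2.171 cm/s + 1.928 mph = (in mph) 1.977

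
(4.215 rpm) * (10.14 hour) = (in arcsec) 3.323e+09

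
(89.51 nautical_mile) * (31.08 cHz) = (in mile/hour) 1.153e+05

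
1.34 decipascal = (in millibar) 0.00134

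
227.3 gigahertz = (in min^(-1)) 1.364e+13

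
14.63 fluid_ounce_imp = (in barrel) 0.002615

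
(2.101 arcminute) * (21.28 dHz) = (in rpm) 0.01242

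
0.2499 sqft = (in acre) 5.737e-06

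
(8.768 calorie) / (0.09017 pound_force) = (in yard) 100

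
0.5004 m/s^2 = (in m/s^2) 0.5004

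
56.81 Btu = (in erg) 5.994e+11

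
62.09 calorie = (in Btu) 0.2462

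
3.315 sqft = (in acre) 7.61e-05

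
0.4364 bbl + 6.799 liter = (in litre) 76.18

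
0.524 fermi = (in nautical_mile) 2.829e-19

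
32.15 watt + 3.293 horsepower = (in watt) 2488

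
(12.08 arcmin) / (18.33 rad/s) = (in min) 3.195e-06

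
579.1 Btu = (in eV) 3.813e+24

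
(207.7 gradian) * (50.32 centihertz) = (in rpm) 15.68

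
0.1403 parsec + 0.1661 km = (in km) 4.329e+12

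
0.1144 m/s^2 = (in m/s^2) 0.1144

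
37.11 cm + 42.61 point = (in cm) 38.61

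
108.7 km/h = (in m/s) 30.19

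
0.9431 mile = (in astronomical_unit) 1.015e-08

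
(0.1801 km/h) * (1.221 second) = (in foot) 0.2004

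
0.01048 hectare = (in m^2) 104.8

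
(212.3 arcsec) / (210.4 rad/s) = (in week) 8.088e-12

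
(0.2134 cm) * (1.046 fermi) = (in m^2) 2.232e-18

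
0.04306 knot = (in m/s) 0.02215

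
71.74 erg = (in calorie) 1.715e-06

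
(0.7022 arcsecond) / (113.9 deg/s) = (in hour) 4.757e-10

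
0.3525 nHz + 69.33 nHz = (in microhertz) 0.06968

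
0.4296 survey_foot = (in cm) 13.09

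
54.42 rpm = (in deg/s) 326.5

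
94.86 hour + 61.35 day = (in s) 5.642e+06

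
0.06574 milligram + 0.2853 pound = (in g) 129.4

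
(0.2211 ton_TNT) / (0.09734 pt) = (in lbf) 6.056e+12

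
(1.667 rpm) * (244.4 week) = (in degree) 1.478e+09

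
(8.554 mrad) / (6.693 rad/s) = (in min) 2.13e-05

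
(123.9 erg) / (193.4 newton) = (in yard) 7.006e-08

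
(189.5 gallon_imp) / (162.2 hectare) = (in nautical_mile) 2.868e-10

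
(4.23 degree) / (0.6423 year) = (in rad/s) 3.645e-09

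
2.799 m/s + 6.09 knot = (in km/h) 21.36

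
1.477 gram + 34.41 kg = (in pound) 75.86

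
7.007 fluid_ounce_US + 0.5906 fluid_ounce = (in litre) 0.2247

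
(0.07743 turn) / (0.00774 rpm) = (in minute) 10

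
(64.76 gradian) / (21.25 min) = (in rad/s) 0.0007978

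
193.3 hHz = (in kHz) 19.33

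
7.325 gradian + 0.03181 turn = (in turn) 0.05012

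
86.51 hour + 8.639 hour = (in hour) 95.15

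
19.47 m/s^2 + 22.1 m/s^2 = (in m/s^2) 41.57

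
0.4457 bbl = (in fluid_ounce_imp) 2494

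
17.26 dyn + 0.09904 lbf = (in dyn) 4.407e+04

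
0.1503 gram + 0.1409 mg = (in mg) 150.4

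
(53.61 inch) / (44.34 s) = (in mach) 9.019e-05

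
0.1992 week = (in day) 1.394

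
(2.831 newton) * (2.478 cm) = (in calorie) 0.01677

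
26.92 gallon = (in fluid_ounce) 3446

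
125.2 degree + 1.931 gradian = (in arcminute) 7616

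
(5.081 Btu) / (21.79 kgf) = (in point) 7.111e+04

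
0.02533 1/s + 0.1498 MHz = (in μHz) 1.498e+11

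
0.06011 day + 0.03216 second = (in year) 0.0001647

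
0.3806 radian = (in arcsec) 7.85e+04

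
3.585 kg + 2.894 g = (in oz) 126.6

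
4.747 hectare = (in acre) 11.73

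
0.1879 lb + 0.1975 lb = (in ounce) 6.166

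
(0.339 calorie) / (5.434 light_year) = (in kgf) 2.813e-18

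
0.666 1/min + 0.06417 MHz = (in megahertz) 0.06417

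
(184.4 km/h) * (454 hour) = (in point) 2.373e+11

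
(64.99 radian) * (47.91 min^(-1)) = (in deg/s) 2973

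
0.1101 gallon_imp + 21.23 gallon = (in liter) 80.86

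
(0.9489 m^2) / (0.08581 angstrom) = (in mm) 1.106e+14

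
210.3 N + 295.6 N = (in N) 505.9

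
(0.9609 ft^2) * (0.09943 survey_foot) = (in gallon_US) 0.7147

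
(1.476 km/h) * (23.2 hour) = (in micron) 3.424e+10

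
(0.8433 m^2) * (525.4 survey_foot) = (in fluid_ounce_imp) 4.753e+06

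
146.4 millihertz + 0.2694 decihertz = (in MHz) 1.733e-07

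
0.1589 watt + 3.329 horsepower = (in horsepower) 3.329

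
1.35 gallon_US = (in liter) 5.11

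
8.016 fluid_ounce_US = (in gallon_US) 0.06263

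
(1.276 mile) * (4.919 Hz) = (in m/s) 1.01e+04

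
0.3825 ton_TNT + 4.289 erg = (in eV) 9.989e+27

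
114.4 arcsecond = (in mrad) 0.5546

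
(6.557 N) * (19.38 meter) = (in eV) 7.931e+20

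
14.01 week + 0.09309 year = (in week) 18.86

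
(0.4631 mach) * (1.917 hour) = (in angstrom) 1.088e+16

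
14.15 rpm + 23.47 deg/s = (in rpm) 18.06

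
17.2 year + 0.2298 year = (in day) 6362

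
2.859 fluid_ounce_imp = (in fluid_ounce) 2.747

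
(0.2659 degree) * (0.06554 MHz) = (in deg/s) 1.743e+04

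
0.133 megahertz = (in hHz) 1330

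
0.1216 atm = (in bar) 0.1232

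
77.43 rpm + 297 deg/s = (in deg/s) 761.6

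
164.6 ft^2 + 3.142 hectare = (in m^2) 3.144e+04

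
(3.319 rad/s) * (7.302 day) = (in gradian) 1.333e+08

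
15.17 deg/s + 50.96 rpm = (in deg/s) 320.9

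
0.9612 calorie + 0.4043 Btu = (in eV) 2.687e+21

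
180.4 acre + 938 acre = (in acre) 1118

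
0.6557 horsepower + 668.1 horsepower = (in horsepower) 668.8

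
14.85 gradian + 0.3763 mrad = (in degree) 13.39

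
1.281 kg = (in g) 1281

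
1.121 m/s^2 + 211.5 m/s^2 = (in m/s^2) 212.6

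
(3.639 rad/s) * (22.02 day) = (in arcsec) 1.428e+12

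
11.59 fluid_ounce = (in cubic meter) 0.0003428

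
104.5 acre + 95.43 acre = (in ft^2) 8.709e+06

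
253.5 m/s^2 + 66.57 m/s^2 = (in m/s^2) 320.1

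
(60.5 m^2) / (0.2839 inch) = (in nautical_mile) 4.53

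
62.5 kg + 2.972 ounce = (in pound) 138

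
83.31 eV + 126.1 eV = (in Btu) 3.18e-20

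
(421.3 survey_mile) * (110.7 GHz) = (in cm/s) 7.506e+18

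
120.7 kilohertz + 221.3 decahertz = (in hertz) 1.229e+05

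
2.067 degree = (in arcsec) 7441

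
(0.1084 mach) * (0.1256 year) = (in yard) 1.599e+08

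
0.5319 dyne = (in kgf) 5.424e-07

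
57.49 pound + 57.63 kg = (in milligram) 8.371e+07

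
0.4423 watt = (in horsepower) 0.0005931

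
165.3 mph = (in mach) 0.217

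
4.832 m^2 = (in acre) 0.001194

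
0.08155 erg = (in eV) 5.09e+10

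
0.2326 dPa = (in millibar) 0.0002326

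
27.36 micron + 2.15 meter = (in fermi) 2.15e+15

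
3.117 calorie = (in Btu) 0.01236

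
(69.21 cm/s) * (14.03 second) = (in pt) 2.752e+04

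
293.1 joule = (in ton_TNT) 7.005e-08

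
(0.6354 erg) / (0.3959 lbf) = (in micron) 0.03608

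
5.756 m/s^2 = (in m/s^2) 5.756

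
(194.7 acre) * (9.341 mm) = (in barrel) 4.629e+04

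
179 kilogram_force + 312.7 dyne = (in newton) 1755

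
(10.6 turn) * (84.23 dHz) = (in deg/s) 3.214e+04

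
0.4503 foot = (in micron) 1.373e+05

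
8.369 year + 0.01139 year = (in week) 437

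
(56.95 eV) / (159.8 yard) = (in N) 6.244e-20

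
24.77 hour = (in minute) 1486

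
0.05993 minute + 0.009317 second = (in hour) 0.001001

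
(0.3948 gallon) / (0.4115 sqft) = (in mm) 39.09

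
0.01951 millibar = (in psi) 0.000283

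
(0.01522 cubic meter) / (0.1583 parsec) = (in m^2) 3.116e-18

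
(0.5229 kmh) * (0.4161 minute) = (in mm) 3626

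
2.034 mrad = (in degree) 0.1165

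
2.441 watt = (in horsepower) 0.003273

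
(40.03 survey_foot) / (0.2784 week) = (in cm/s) 0.007246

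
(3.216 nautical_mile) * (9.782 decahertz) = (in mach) 1711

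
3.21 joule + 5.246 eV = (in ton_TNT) 7.672e-10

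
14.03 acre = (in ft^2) 6.111e+05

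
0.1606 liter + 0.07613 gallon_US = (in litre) 0.4488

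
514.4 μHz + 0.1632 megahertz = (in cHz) 1.632e+07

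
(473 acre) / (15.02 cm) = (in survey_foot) 4.181e+07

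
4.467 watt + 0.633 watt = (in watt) 5.1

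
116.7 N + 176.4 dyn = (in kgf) 11.9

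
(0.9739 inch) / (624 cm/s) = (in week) 6.555e-09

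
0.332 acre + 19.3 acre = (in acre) 19.63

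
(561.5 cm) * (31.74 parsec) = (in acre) 1.359e+15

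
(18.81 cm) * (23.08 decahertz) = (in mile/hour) 97.11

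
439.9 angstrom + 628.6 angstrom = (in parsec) 3.463e-24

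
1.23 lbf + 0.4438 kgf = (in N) 9.824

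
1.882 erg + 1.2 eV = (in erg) 1.882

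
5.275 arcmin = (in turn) 0.0002442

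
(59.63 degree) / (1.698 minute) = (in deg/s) 0.5853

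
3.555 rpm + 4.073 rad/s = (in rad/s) 4.445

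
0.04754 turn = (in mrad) 298.7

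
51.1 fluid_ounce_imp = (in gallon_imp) 0.3194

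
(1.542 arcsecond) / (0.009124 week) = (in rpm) 1.294e-08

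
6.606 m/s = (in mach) 0.0194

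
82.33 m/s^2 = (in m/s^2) 82.33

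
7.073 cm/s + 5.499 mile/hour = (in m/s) 2.529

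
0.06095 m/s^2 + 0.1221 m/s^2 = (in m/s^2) 0.183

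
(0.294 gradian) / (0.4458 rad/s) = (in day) 1.199e-07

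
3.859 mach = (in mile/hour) 2939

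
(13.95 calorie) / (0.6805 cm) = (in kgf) 874.6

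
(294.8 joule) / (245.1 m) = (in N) 1.203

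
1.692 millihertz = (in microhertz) 1692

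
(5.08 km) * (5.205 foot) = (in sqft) 8.675e+04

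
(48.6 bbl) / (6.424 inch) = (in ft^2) 509.7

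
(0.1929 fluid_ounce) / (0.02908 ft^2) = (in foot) 0.006928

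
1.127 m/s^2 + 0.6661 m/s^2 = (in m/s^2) 1.793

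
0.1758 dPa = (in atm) 1.735e-07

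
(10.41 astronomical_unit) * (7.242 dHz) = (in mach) 3.312e+09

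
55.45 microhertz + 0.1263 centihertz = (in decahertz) 0.0001318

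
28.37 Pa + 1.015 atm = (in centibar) 102.9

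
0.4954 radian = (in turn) 0.07885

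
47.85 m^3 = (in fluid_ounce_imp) 1.684e+06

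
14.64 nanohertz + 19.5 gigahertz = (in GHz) 19.5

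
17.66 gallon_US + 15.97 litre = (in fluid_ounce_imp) 2915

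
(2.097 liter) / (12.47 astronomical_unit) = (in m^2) 1.124e-15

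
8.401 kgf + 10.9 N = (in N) 93.29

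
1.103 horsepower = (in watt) 822.5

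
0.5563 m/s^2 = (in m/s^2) 0.5563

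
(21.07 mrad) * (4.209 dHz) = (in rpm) 0.08469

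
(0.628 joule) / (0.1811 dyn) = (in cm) 3.468e+07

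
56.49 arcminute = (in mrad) 16.43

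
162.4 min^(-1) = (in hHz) 0.02707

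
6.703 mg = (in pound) 1.478e-05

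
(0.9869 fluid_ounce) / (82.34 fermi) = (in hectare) 3.545e+04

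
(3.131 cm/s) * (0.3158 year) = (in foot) 1.023e+06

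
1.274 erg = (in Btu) 1.208e-10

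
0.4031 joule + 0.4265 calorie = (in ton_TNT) 5.228e-10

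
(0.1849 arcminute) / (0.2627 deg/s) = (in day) 1.358e-07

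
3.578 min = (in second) 214.7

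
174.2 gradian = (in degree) 156.8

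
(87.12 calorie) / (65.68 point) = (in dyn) 1.573e+09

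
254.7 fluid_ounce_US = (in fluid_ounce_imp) 265.1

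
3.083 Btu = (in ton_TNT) 7.774e-07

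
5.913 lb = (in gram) 2682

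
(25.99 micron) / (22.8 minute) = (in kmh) 6.839e-08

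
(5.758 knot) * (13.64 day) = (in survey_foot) 1.145e+07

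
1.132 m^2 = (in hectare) 0.0001132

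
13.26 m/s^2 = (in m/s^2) 13.26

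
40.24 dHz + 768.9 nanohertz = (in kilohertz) 0.004024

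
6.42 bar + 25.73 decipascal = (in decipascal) 6.42e+06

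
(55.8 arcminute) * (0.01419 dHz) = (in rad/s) 2.303e-05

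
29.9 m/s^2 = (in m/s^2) 29.9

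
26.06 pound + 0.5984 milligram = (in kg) 11.82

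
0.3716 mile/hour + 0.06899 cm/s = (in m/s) 0.1668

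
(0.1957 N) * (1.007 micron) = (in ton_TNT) 4.71e-17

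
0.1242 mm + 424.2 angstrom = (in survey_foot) 0.0004076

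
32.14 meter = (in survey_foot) 105.4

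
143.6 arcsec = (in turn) 0.0001108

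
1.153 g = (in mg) 1153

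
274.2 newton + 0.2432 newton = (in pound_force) 61.7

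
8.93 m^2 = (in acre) 0.002207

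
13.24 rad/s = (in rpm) 126.4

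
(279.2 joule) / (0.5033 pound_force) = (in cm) 1.247e+04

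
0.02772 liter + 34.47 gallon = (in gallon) 34.48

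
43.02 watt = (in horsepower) 0.05769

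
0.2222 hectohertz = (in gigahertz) 2.222e-08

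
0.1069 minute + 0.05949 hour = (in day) 0.002553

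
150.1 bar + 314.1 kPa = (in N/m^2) 1.532e+07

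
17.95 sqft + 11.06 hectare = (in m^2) 1.106e+05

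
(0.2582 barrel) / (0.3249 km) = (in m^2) 0.0001263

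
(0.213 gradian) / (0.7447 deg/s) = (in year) 8.163e-09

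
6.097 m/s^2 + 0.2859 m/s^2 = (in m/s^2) 6.383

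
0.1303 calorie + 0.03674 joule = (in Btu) 0.0005515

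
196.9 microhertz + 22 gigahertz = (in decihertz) 2.2e+11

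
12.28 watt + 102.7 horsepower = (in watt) 7.66e+04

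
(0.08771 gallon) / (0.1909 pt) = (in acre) 0.001218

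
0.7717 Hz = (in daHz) 0.07717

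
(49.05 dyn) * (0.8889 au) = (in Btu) 6.182e+04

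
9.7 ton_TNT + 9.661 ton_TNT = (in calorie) 1.936e+10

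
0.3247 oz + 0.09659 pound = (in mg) 5.302e+04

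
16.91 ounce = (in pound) 1.057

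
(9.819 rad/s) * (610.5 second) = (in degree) 3.435e+05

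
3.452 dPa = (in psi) 5.007e-05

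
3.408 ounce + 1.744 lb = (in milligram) 8.877e+05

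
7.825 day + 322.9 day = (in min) 4.762e+05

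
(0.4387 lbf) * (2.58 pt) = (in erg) 1.776e+04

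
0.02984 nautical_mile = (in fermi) 5.526e+16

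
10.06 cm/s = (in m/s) 0.1006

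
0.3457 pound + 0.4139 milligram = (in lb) 0.3457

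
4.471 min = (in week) 0.0004436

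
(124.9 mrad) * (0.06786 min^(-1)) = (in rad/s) 0.0001413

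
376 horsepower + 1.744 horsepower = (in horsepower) 377.7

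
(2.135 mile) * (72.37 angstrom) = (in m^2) 2.487e-05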